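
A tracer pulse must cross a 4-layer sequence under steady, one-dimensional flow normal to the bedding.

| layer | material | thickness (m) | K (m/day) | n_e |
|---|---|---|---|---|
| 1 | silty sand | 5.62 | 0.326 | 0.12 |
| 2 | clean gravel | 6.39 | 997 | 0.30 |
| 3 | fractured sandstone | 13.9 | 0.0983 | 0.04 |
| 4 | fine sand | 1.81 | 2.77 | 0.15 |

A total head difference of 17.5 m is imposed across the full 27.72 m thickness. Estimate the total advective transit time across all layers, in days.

31.1

With flow normal to the layers, continuity requires the same specific discharge q through every layer.
Σ(b_i/K_i) = 5.62/0.326 + 6.39/997 + 13.9/0.0983 + 1.81/2.77 = 159.3 d.
q = Δh / Σ(b_i/K_i) = 17.5 / 159.3 = 0.1099 m/day.
In each layer the seepage velocity is v_i = q/n_i, so the layer transit time is t_i = b_i·n_i / q:
  layer 1 (silty sand): t_1 = 5.62 × 0.12 / 0.1099 = 6.139 d
  layer 2 (clean gravel): t_2 = 6.39 × 0.30 / 0.1099 = 17.45 d
  layer 3 (fractured sandstone): t_3 = 13.9 × 0.04 / 0.1099 = 5.061 d
  layer 4 (fine sand): t_4 = 1.81 × 0.15 / 0.1099 = 2.471 d
Total t = Σ t_i = 31.12 days.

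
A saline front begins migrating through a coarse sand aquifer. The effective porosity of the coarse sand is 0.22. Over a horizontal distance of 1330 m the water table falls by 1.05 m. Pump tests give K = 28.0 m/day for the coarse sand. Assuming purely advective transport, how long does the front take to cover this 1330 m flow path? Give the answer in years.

Hydraulic gradient i = Δh / L = 1.05 / 1330 = 0.0007895.
Darcy flux q = K · i = 28.00 × 0.0007895 = 0.02211 m/day.
Seepage velocity v = q / n_e = 0.02211 / 0.22 = 0.1005 m/day.
Travel time t = L / v = 1330 / 0.1005 = 13237 days = 36.24 years.

36.2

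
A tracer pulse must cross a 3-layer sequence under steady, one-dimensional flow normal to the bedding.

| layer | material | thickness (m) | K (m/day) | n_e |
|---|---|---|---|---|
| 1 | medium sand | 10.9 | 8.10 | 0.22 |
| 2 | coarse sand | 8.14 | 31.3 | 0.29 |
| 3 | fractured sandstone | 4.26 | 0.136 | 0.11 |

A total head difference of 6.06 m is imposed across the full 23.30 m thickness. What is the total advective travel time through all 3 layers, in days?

28.4

With flow normal to the layers, continuity requires the same specific discharge q through every layer.
Σ(b_i/K_i) = 10.9/8.10 + 8.14/31.3 + 4.26/0.136 = 32.93 d.
q = Δh / Σ(b_i/K_i) = 6.06 / 32.93 = 0.1840 m/day.
In each layer the seepage velocity is v_i = q/n_i, so the layer transit time is t_i = b_i·n_i / q:
  layer 1 (medium sand): t_1 = 10.9 × 0.22 / 0.1840 = 13.03 d
  layer 2 (coarse sand): t_2 = 8.14 × 0.29 / 0.1840 = 12.83 d
  layer 3 (fractured sandstone): t_3 = 4.26 × 0.11 / 0.1840 = 2.546 d
Total t = Σ t_i = 28.40 days.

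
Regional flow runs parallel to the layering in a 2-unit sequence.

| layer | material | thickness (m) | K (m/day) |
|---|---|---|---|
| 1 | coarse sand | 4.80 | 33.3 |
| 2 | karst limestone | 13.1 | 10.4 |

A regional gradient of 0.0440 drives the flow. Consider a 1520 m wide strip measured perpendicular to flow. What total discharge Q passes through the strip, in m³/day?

19800

Flow is parallel to layering, so each bed carries its own Darcy discharge and the transmissivities add.
Σ(K_i·b_i) = 33.3×4.80 + 10.4×13.1 = 296.1 m²/day.
Hydraulic gradient i = 0.0440.
Q = Σ(K_i·b_i) · W · i = 296.1 × 1520 × 0.04400 = 19802 m³/day.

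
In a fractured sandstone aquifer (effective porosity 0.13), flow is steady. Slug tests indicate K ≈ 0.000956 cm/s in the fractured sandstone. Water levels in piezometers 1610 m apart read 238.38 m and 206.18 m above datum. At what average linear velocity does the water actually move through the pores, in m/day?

Convert K: 0.000956 cm/s × 864 = 0.8260 m/day.
Hydraulic gradient i = (238.38 − 206.18) / 1610 = 32.2 / 1610 = 0.02000.
Darcy flux q = K · i = 0.8260 × 0.02000 = 0.01652 m/day.
Seepage velocity v = q / n_e = 0.01652 / 0.13 = 0.1271 m/day.

0.127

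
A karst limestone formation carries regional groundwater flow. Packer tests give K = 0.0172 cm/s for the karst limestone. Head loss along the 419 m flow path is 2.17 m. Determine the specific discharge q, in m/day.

Convert K: 0.0172 cm/s × 864 = 14.86 m/day.
Hydraulic gradient i = Δh / L = 2.17 / 419 = 0.005179.
Specific discharge q = K · i = 14.86 × 0.005179 = 0.07696 m/day.

0.0770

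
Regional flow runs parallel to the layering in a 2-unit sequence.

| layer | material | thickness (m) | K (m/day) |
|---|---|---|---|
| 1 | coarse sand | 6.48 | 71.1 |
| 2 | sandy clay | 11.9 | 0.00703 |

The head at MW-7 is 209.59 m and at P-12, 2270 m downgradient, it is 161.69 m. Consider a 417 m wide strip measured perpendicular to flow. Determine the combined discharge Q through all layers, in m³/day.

Flow is parallel to layering, so each bed carries its own Darcy discharge and the transmissivities add.
Σ(K_i·b_i) = 71.1×6.48 + 0.00703×11.9 = 460.8 m²/day.
Hydraulic gradient i = (209.59 − 161.69) / 2270 = 47.9 / 2270 = 0.02110.
Q = Σ(K_i·b_i) · W · i = 460.8 × 417 × 0.02110 = 4055 m³/day.

4050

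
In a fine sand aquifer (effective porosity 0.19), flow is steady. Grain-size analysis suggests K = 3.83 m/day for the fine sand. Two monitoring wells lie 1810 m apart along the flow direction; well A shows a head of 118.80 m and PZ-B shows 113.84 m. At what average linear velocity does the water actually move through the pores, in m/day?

Hydraulic gradient i = (118.80 − 113.84) / 1810 = 4.96 / 1810 = 0.002740.
Darcy flux q = K · i = 3.830 × 0.002740 = 0.01050 m/day.
Seepage velocity v = q / n_e = 0.01050 / 0.19 = 0.05524 m/day.

0.0552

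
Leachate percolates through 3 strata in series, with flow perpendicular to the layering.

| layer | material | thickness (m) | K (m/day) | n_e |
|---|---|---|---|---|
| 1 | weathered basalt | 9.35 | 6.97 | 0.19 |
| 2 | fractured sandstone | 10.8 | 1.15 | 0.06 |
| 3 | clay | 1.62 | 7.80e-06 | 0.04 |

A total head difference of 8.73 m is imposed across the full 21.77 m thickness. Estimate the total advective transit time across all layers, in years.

With flow normal to the layers, continuity requires the same specific discharge q through every layer.
Σ(b_i/K_i) = 9.35/6.97 + 10.8/1.15 + 1.62/7.80e-06 = 2.077e+05 d.
q = Δh / Σ(b_i/K_i) = 8.73 / 2.077e+05 = 4.203e-05 m/day.
In each layer the seepage velocity is v_i = q/n_i, so the layer transit time is t_i = b_i·n_i / q:
  layer 1 (weathered basalt): t_1 = 9.35 × 0.19 / 4.203e-05 = 42266 d
  layer 2 (fractured sandstone): t_2 = 10.8 × 0.06 / 4.203e-05 = 15417 d
  layer 3 (clay): t_3 = 1.62 × 0.04 / 4.203e-05 = 1542 d
Total t = Σ t_i = 59225 days = 162.1 years.

162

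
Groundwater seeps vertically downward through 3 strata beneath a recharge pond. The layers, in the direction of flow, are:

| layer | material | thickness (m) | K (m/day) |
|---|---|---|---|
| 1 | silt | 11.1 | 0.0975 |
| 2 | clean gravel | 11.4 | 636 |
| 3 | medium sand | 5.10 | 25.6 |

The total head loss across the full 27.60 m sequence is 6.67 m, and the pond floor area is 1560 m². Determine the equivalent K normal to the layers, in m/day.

Flow is perpendicular to layering, so the layers act in series and the equivalent K is the thickness-weighted harmonic mean.
Total thickness L = 11.1 + 11.4 + 5.10 = 27.60 m.
Σ(b_i/K_i) = 11.1/0.0975 + 11.4/636 + 5.10/25.6 = 114.1 d.
K_eq = L / Σ(b_i/K_i) = 27.60 / 114.1 = 0.2420 m/day.

0.242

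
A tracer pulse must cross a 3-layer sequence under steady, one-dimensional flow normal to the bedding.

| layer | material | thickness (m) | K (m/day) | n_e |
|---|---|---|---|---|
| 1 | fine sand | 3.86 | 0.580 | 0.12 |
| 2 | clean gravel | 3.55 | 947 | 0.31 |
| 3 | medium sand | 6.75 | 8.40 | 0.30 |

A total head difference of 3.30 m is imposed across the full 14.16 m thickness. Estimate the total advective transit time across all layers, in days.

With flow normal to the layers, continuity requires the same specific discharge q through every layer.
Σ(b_i/K_i) = 3.86/0.580 + 3.55/947 + 6.75/8.40 = 7.462 d.
q = Δh / Σ(b_i/K_i) = 3.30 / 7.462 = 0.4422 m/day.
In each layer the seepage velocity is v_i = q/n_i, so the layer transit time is t_i = b_i·n_i / q:
  layer 1 (fine sand): t_1 = 3.86 × 0.12 / 0.4422 = 1.047 d
  layer 2 (clean gravel): t_2 = 3.55 × 0.31 / 0.4422 = 2.489 d
  layer 3 (medium sand): t_3 = 6.75 × 0.30 / 0.4422 = 4.579 d
Total t = Σ t_i = 8.115 days.

8.12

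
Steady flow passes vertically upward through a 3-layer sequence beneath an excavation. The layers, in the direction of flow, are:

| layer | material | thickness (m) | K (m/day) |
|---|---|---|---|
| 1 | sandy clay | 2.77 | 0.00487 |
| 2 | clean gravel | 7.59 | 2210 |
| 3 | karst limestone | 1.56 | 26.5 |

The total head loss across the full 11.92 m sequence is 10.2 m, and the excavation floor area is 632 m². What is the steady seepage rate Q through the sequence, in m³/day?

11.3

Flow is perpendicular to layering, so the layers act in series and the equivalent K is the thickness-weighted harmonic mean.
Total thickness L = 2.77 + 7.59 + 1.56 = 11.92 m.
Σ(b_i/K_i) = 2.77/0.00487 + 7.59/2210 + 1.56/26.5 = 568.9 d.
K_eq = L / Σ(b_i/K_i) = 11.92 / 568.9 = 0.02095 m/day.
Q = K_eq · A · (Δh/L) = 0.02095 × 632 × (10.2/11.92) = 11.33 m³/day.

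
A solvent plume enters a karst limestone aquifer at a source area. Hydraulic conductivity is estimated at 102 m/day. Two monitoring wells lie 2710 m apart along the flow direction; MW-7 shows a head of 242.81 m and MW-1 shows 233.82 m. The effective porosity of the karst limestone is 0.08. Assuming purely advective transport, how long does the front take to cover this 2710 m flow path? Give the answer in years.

1.75

Hydraulic gradient i = (242.81 − 233.82) / 2710 = 8.99 / 2710 = 0.003317.
Darcy flux q = K · i = 102.0 × 0.003317 = 0.3384 m/day.
Seepage velocity v = q / n_e = 0.3384 / 0.08 = 4.230 m/day.
Travel time t = L / v = 2710 / 4.230 = 640.7 days = 1.754 years.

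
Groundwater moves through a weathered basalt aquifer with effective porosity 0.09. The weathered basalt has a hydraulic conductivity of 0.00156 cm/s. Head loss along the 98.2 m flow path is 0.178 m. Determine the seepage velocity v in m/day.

0.0271

Convert K: 0.00156 cm/s × 864 = 1.348 m/day.
Hydraulic gradient i = Δh / L = 0.178 / 98.2 = 0.001813.
Darcy flux q = K · i = 1.348 × 0.001813 = 0.002443 m/day.
Seepage velocity v = q / n_e = 0.002443 / 0.09 = 0.02715 m/day.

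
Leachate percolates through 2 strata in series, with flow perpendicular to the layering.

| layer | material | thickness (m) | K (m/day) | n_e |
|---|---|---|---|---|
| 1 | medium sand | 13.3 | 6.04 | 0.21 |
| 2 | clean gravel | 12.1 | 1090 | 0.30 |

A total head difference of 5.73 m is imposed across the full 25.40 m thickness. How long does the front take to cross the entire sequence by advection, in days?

With flow normal to the layers, continuity requires the same specific discharge q through every layer.
Σ(b_i/K_i) = 13.3/6.04 + 12.1/1090 = 2.213 d.
q = Δh / Σ(b_i/K_i) = 5.73 / 2.213 = 2.589 m/day.
In each layer the seepage velocity is v_i = q/n_i, so the layer transit time is t_i = b_i·n_i / q:
  layer 1 (medium sand): t_1 = 13.3 × 0.21 / 2.589 = 1.079 d
  layer 2 (clean gravel): t_2 = 12.1 × 0.30 / 2.589 = 1.402 d
Total t = Σ t_i = 2.481 days.

2.48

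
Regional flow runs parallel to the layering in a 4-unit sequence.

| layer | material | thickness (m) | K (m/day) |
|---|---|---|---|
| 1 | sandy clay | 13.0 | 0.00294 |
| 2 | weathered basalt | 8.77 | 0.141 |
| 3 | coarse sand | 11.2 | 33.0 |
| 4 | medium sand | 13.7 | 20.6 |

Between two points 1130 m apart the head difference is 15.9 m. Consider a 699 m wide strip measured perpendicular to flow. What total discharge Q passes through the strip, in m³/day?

6420

Flow is parallel to layering, so each bed carries its own Darcy discharge and the transmissivities add.
Σ(K_i·b_i) = 0.00294×13.0 + 0.141×8.77 + 33.0×11.2 + 20.6×13.7 = 653.1 m²/day.
Hydraulic gradient i = Δh / L = 15.9 / 1130 = 0.01407.
Q = Σ(K_i·b_i) · W · i = 653.1 × 699 × 0.01407 = 6424 m³/day.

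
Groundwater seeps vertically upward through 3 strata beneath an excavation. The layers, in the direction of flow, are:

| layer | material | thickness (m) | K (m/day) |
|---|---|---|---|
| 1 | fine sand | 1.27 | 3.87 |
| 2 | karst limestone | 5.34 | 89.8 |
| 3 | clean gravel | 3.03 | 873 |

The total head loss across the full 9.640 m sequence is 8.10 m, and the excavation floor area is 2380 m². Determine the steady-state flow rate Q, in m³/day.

49300

Flow is perpendicular to layering, so the layers act in series and the equivalent K is the thickness-weighted harmonic mean.
Total thickness L = 1.27 + 5.34 + 3.03 = 9.640 m.
Σ(b_i/K_i) = 1.27/3.87 + 5.34/89.8 + 3.03/873 = 0.3911 d.
K_eq = L / Σ(b_i/K_i) = 9.640 / 0.3911 = 24.65 m/day.
Q = K_eq · A · (Δh/L) = 24.65 × 2380 × (8.10/9.640) = 49292 m³/day.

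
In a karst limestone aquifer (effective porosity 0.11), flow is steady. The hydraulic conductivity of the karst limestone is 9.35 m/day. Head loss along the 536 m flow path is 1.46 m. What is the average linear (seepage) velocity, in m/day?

0.232

Hydraulic gradient i = Δh / L = 1.46 / 536 = 0.002724.
Darcy flux q = K · i = 9.350 × 0.002724 = 0.02547 m/day.
Seepage velocity v = q / n_e = 0.02547 / 0.11 = 0.2315 m/day.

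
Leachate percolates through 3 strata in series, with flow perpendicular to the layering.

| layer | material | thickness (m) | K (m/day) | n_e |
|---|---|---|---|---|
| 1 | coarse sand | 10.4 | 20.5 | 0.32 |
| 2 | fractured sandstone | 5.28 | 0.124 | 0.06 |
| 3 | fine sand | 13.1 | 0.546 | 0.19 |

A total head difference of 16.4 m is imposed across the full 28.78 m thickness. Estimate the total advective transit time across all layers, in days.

With flow normal to the layers, continuity requires the same specific discharge q through every layer.
Σ(b_i/K_i) = 10.4/20.5 + 5.28/0.124 + 13.1/0.546 = 67.08 d.
q = Δh / Σ(b_i/K_i) = 16.4 / 67.08 = 0.2445 m/day.
In each layer the seepage velocity is v_i = q/n_i, so the layer transit time is t_i = b_i·n_i / q:
  layer 1 (coarse sand): t_1 = 10.4 × 0.32 / 0.2445 = 13.61 d
  layer 2 (fractured sandstone): t_2 = 5.28 × 0.06 / 0.2445 = 1.296 d
  layer 3 (fine sand): t_3 = 13.1 × 0.19 / 0.2445 = 10.18 d
Total t = Σ t_i = 25.09 days.

25.1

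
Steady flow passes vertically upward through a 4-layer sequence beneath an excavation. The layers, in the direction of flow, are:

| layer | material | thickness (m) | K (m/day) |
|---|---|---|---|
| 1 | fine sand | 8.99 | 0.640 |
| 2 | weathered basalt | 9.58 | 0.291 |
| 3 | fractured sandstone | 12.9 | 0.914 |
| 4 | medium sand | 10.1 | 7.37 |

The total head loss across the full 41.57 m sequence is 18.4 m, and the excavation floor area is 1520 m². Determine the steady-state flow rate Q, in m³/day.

Flow is perpendicular to layering, so the layers act in series and the equivalent K is the thickness-weighted harmonic mean.
Total thickness L = 8.99 + 9.58 + 12.9 + 10.1 = 41.57 m.
Σ(b_i/K_i) = 8.99/0.640 + 9.58/0.291 + 12.9/0.914 + 10.1/7.37 = 62.45 d.
K_eq = L / Σ(b_i/K_i) = 41.57 / 62.45 = 0.6656 m/day.
Q = K_eq · A · (Δh/L) = 0.6656 × 1520 × (18.4/41.57) = 447.8 m³/day.

448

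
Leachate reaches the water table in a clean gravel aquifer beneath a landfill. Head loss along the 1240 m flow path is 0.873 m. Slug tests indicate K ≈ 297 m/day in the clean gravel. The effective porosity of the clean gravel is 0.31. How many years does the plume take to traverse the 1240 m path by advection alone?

5.03

Hydraulic gradient i = Δh / L = 0.873 / 1240 = 0.0007040.
Darcy flux q = K · i = 297.0 × 0.0007040 = 0.2091 m/day.
Seepage velocity v = q / n_e = 0.2091 / 0.31 = 0.6745 m/day.
Travel time t = L / v = 1240 / 0.6745 = 1838 days = 5.033 years.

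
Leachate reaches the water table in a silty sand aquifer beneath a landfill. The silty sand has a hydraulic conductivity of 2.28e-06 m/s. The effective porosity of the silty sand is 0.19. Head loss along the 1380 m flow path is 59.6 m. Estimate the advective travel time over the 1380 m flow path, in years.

84.4

Convert K: 2.28e-06 m/s × 86400 = 0.1970 m/day.
Hydraulic gradient i = Δh / L = 59.6 / 1380 = 0.04319.
Darcy flux q = K · i = 0.1970 × 0.04319 = 0.008508 m/day.
Seepage velocity v = q / n_e = 0.008508 / 0.19 = 0.04478 m/day.
Travel time t = L / v = 1380 / 0.04478 = 30819 days = 84.38 years.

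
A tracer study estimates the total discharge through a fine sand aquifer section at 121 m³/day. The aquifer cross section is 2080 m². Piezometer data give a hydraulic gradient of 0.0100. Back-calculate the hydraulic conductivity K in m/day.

5.82

Hydraulic gradient i = 0.0100.
From Q = K·A·i, K = Q / (A·i) = 121 / (2080 × 0.01000) = 5.817 m/day.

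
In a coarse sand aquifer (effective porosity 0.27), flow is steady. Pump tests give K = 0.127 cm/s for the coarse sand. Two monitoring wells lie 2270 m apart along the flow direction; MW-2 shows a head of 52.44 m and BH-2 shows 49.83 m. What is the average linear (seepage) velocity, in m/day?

Convert K: 0.127 cm/s × 864 = 109.7 m/day.
Hydraulic gradient i = (52.44 − 49.83) / 2270 = 2.61 / 2270 = 0.001150.
Darcy flux q = K · i = 109.7 × 0.001150 = 0.1262 m/day.
Seepage velocity v = q / n_e = 0.1262 / 0.27 = 0.4673 m/day.

0.467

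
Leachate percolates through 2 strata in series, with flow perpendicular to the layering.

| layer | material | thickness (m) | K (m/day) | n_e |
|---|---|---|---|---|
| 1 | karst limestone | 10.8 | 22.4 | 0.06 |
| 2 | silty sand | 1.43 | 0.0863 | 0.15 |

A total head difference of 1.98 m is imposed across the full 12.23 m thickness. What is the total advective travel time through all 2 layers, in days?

7.43

With flow normal to the layers, continuity requires the same specific discharge q through every layer.
Σ(b_i/K_i) = 10.8/22.4 + 1.43/0.0863 = 17.05 d.
q = Δh / Σ(b_i/K_i) = 1.98 / 17.05 = 0.1161 m/day.
In each layer the seepage velocity is v_i = q/n_i, so the layer transit time is t_i = b_i·n_i / q:
  layer 1 (karst limestone): t_1 = 10.8 × 0.06 / 0.1161 = 5.581 d
  layer 2 (silty sand): t_2 = 1.43 × 0.15 / 0.1161 = 1.847 d
Total t = Σ t_i = 7.428 days.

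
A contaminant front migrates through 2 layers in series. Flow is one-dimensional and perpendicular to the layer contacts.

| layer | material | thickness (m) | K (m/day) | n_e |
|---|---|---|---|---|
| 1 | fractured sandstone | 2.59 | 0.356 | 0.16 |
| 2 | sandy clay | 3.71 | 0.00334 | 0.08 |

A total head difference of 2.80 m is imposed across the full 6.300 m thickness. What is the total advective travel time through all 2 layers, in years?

0.778

With flow normal to the layers, continuity requires the same specific discharge q through every layer.
Σ(b_i/K_i) = 2.59/0.356 + 3.71/0.00334 = 1118 d.
q = Δh / Σ(b_i/K_i) = 2.80 / 1118 = 0.002504 m/day.
In each layer the seepage velocity is v_i = q/n_i, so the layer transit time is t_i = b_i·n_i / q:
  layer 1 (fractured sandstone): t_1 = 2.59 × 0.16 / 0.002504 = 165.5 d
  layer 2 (sandy clay): t_2 = 3.71 × 0.08 / 0.002504 = 118.5 d
Total t = Σ t_i = 284.0 days = 0.7775 years.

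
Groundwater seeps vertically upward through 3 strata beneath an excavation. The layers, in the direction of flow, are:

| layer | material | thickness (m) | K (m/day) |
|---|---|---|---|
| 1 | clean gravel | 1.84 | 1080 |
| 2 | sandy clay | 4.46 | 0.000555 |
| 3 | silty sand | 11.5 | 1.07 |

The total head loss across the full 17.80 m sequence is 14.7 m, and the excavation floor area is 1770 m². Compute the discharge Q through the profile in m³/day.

3.23

Flow is perpendicular to layering, so the layers act in series and the equivalent K is the thickness-weighted harmonic mean.
Total thickness L = 1.84 + 4.46 + 11.5 = 17.80 m.
Σ(b_i/K_i) = 1.84/1080 + 4.46/0.000555 + 11.5/1.07 = 8047 d.
K_eq = L / Σ(b_i/K_i) = 17.80 / 8047 = 0.002212 m/day.
Q = K_eq · A · (Δh/L) = 0.002212 × 1770 × (14.7/17.80) = 3.233 m³/day.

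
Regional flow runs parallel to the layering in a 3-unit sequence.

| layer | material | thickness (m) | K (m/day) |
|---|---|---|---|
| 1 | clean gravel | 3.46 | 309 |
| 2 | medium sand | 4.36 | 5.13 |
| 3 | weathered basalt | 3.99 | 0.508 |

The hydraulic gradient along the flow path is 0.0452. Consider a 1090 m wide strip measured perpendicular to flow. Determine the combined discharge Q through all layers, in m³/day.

53900

Flow is parallel to layering, so each bed carries its own Darcy discharge and the transmissivities add.
Σ(K_i·b_i) = 309×3.46 + 5.13×4.36 + 0.508×3.99 = 1094 m²/day.
Hydraulic gradient i = 0.0452.
Q = Σ(K_i·b_i) · W · i = 1094 × 1090 × 0.04520 = 53876 m³/day.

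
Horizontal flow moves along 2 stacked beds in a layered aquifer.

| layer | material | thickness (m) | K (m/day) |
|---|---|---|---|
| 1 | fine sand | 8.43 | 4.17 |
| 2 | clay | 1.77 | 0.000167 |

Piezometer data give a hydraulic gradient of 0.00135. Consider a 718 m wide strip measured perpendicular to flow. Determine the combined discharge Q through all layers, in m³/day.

Flow is parallel to layering, so each bed carries its own Darcy discharge and the transmissivities add.
Σ(K_i·b_i) = 4.17×8.43 + 0.000167×1.77 = 35.15 m²/day.
Hydraulic gradient i = 0.00135.
Q = Σ(K_i·b_i) · W · i = 35.15 × 718 × 0.001350 = 34.07 m³/day.

34.1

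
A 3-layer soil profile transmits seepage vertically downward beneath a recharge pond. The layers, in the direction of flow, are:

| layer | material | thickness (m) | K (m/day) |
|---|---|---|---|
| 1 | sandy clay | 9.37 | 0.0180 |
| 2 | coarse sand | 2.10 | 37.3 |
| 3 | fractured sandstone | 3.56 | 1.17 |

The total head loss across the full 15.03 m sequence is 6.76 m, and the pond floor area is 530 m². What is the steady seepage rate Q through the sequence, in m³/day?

6.84

Flow is perpendicular to layering, so the layers act in series and the equivalent K is the thickness-weighted harmonic mean.
Total thickness L = 9.37 + 2.10 + 3.56 = 15.03 m.
Σ(b_i/K_i) = 9.37/0.0180 + 2.10/37.3 + 3.56/1.17 = 523.7 d.
K_eq = L / Σ(b_i/K_i) = 15.03 / 523.7 = 0.02870 m/day.
Q = K_eq · A · (Δh/L) = 0.02870 × 530 × (6.76/15.03) = 6.842 m³/day.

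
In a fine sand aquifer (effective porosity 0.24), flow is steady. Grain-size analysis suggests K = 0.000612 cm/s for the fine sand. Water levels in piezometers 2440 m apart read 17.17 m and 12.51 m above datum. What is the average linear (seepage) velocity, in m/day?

0.00421

Convert K: 0.000612 cm/s × 864 = 0.5288 m/day.
Hydraulic gradient i = (17.17 − 12.51) / 2440 = 4.66 / 2440 = 0.001910.
Darcy flux q = K · i = 0.5288 × 0.001910 = 0.001010 m/day.
Seepage velocity v = q / n_e = 0.001010 / 0.24 = 0.004208 m/day.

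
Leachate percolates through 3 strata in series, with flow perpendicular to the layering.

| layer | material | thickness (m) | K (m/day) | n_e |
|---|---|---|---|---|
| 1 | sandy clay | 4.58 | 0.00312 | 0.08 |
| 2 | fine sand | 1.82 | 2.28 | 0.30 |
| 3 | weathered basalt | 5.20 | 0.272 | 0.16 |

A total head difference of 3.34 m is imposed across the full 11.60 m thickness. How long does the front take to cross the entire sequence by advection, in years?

With flow normal to the layers, continuity requires the same specific discharge q through every layer.
Σ(b_i/K_i) = 4.58/0.00312 + 1.82/2.28 + 5.20/0.272 = 1488 d.
q = Δh / Σ(b_i/K_i) = 3.34 / 1488 = 0.002245 m/day.
In each layer the seepage velocity is v_i = q/n_i, so the layer transit time is t_i = b_i·n_i / q:
  layer 1 (sandy clay): t_1 = 4.58 × 0.08 / 0.002245 = 163.2 d
  layer 2 (fine sand): t_2 = 1.82 × 0.30 / 0.002245 = 243.2 d
  layer 3 (weathered basalt): t_3 = 5.20 × 0.16 / 0.002245 = 370.6 d
Total t = Σ t_i = 777.1 days = 2.128 years.

2.13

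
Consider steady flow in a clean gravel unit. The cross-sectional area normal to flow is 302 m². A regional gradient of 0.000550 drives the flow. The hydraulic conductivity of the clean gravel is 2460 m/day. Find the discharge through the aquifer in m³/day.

Hydraulic gradient i = 0.000550.
Darcy's law: Q = K · A · i = 2460 × 302.0 × 0.0005500 = 408.6 m³/day.

409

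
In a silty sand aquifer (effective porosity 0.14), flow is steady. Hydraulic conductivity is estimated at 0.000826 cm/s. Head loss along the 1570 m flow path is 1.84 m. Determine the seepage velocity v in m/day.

0.00597

Convert K: 0.000826 cm/s × 864 = 0.7137 m/day.
Hydraulic gradient i = Δh / L = 1.84 / 1570 = 0.001172.
Darcy flux q = K · i = 0.7137 × 0.001172 = 0.0008364 m/day.
Seepage velocity v = q / n_e = 0.0008364 / 0.14 = 0.005974 m/day.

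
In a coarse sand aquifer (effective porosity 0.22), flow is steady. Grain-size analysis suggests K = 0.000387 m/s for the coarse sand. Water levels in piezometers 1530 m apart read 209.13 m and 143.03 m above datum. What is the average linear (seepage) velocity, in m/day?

Convert K: 0.000387 m/s × 86400 = 33.44 m/day.
Hydraulic gradient i = (209.13 − 143.03) / 1530 = 66.1 / 1530 = 0.04320.
Darcy flux q = K · i = 33.44 × 0.04320 = 1.445 m/day.
Seepage velocity v = q / n_e = 1.445 / 0.22 = 6.566 m/day.

6.57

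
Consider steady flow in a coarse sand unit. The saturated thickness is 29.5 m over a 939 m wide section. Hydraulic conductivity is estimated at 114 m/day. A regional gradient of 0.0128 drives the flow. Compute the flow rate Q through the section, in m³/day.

40400

Cross-sectional area A = 939 × 29.5 = 27700 m².
Hydraulic gradient i = 0.0128.
Darcy's law: Q = K · A · i = 114.0 × 27700 × 0.01280 = 40421 m³/day.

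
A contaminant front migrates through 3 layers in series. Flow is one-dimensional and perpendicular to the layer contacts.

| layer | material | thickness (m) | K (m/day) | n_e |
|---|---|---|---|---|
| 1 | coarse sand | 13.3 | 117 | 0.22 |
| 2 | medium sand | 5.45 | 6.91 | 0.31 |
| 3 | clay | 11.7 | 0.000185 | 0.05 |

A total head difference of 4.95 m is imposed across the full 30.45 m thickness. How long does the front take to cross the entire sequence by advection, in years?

With flow normal to the layers, continuity requires the same specific discharge q through every layer.
Σ(b_i/K_i) = 13.3/117 + 5.45/6.91 + 11.7/0.000185 = 63244 d.
q = Δh / Σ(b_i/K_i) = 4.95 / 63244 = 7.827e-05 m/day.
In each layer the seepage velocity is v_i = q/n_i, so the layer transit time is t_i = b_i·n_i / q:
  layer 1 (coarse sand): t_1 = 13.3 × 0.22 / 7.827e-05 = 37384 d
  layer 2 (medium sand): t_2 = 5.45 × 0.31 / 7.827e-05 = 21586 d
  layer 3 (clay): t_3 = 11.7 × 0.05 / 7.827e-05 = 7474 d
Total t = Σ t_i = 66445 days = 181.9 years.

182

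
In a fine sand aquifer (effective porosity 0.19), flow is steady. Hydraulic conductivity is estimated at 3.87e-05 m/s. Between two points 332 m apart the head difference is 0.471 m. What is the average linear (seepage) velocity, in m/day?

0.0250

Convert K: 3.87e-05 m/s × 86400 = 3.344 m/day.
Hydraulic gradient i = Δh / L = 0.471 / 332 = 0.001419.
Darcy flux q = K · i = 3.344 × 0.001419 = 0.004744 m/day.
Seepage velocity v = q / n_e = 0.004744 / 0.19 = 0.02497 m/day.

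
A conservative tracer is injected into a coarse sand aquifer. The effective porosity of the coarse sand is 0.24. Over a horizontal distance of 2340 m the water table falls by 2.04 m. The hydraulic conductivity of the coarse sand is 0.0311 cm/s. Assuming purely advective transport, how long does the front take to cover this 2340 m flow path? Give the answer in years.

Convert K: 0.0311 cm/s × 864 = 26.87 m/day.
Hydraulic gradient i = Δh / L = 2.04 / 2340 = 0.0008718.
Darcy flux q = K · i = 26.87 × 0.0008718 = 0.02343 m/day.
Seepage velocity v = q / n_e = 0.02343 / 0.24 = 0.09761 m/day.
Travel time t = L / v = 2340 / 0.09761 = 23974 days = 65.64 years.

65.6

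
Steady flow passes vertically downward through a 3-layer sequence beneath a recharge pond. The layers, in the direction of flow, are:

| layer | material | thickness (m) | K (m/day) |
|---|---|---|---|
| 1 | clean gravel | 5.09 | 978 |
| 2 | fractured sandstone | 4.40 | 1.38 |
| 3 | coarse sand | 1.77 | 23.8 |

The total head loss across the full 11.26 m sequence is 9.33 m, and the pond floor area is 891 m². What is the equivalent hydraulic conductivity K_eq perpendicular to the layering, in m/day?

3.45

Flow is perpendicular to layering, so the layers act in series and the equivalent K is the thickness-weighted harmonic mean.
Total thickness L = 5.09 + 4.40 + 1.77 = 11.26 m.
Σ(b_i/K_i) = 5.09/978 + 4.40/1.38 + 1.77/23.8 = 3.268 d.
K_eq = L / Σ(b_i/K_i) = 11.26 / 3.268 = 3.446 m/day.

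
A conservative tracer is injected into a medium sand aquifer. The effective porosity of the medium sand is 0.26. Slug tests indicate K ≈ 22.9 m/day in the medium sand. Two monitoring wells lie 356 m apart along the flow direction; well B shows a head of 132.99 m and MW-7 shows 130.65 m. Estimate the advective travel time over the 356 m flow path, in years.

1.68

Hydraulic gradient i = (132.99 − 130.65) / 356 = 2.34 / 356 = 0.006573.
Darcy flux q = K · i = 22.90 × 0.006573 = 0.1505 m/day.
Seepage velocity v = q / n_e = 0.1505 / 0.26 = 0.5789 m/day.
Travel time t = L / v = 356 / 0.5789 = 614.9 days = 1.684 years.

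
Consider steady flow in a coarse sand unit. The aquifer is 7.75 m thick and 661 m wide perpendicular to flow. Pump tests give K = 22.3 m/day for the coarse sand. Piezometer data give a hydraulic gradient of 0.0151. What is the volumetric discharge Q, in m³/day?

Cross-sectional area A = 661 × 7.75 = 5123 m².
Hydraulic gradient i = 0.0151.
Darcy's law: Q = K · A · i = 22.30 × 5123 × 0.01510 = 1725 m³/day.

1720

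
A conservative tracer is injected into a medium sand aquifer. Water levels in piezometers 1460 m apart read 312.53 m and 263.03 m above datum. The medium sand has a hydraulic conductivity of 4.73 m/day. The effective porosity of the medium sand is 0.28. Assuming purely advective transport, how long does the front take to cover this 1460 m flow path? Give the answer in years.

6.98

Hydraulic gradient i = (312.53 − 263.03) / 1460 = 49.5 / 1460 = 0.03390.
Darcy flux q = K · i = 4.730 × 0.03390 = 0.1604 m/day.
Seepage velocity v = q / n_e = 0.1604 / 0.28 = 0.5727 m/day.
Travel time t = L / v = 1460 / 0.5727 = 2549 days = 6.979 years.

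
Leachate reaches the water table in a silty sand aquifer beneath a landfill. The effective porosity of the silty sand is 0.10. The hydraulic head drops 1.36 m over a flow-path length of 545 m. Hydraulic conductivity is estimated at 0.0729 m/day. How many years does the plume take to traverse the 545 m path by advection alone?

Hydraulic gradient i = Δh / L = 1.36 / 545 = 0.002495.
Darcy flux q = K · i = 0.07290 × 0.002495 = 0.0001819 m/day.
Seepage velocity v = q / n_e = 0.0001819 / 0.10 = 0.001819 m/day.
Travel time t = L / v = 545 / 0.001819 = 2.996e+05 days = 820.2 years.

820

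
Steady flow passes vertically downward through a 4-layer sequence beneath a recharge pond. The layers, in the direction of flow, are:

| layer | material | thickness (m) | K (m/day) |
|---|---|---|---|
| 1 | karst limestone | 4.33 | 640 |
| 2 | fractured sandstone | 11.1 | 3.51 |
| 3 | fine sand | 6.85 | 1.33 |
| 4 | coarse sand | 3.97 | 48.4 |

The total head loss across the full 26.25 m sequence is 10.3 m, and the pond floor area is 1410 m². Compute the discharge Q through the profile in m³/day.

1730

Flow is perpendicular to layering, so the layers act in series and the equivalent K is the thickness-weighted harmonic mean.
Total thickness L = 4.33 + 11.1 + 6.85 + 3.97 = 26.25 m.
Σ(b_i/K_i) = 4.33/640 + 11.1/3.51 + 6.85/1.33 + 3.97/48.4 = 8.402 d.
K_eq = L / Σ(b_i/K_i) = 26.25 / 8.402 = 3.124 m/day.
Q = K_eq · A · (Δh/L) = 3.124 × 1410 × (10.3/26.25) = 1729 m³/day.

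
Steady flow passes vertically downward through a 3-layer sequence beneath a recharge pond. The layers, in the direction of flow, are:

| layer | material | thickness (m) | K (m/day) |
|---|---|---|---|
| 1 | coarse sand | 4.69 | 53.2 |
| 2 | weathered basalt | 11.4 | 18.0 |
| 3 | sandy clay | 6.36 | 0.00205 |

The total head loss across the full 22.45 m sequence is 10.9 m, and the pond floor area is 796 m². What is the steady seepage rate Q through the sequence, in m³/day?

Flow is perpendicular to layering, so the layers act in series and the equivalent K is the thickness-weighted harmonic mean.
Total thickness L = 4.69 + 11.4 + 6.36 = 22.45 m.
Σ(b_i/K_i) = 4.69/53.2 + 11.4/18.0 + 6.36/0.00205 = 3103 d.
K_eq = L / Σ(b_i/K_i) = 22.45 / 3103 = 0.007235 m/day.
Q = K_eq · A · (Δh/L) = 0.007235 × 796 × (10.9/22.45) = 2.796 m³/day.

2.80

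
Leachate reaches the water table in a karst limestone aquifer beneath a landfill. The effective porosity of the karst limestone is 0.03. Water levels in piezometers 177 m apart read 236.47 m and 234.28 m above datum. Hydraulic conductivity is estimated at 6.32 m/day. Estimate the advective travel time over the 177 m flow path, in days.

67.9

Hydraulic gradient i = (236.47 − 234.28) / 177 = 2.19 / 177 = 0.01237.
Darcy flux q = K · i = 6.320 × 0.01237 = 0.07820 m/day.
Seepage velocity v = q / n_e = 0.07820 / 0.03 = 2.607 m/day.
Travel time t = L / v = 177 / 2.607 = 67.91 days.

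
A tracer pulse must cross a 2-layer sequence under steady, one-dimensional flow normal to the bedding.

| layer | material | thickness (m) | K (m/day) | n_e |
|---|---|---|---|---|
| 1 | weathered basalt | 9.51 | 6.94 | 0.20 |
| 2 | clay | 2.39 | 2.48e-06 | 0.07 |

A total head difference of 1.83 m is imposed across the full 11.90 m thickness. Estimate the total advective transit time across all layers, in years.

With flow normal to the layers, continuity requires the same specific discharge q through every layer.
Σ(b_i/K_i) = 9.51/6.94 + 2.39/2.48e-06 = 9.637e+05 d.
q = Δh / Σ(b_i/K_i) = 1.83 / 9.637e+05 = 1.899e-06 m/day.
In each layer the seepage velocity is v_i = q/n_i, so the layer transit time is t_i = b_i·n_i / q:
  layer 1 (weathered basalt): t_1 = 9.51 × 0.20 / 1.899e-06 = 1.002e+06 d
  layer 2 (clay): t_2 = 2.39 × 0.07 / 1.899e-06 = 88103 d
Total t = Σ t_i = 1.090e+06 days = 2984 years.

2980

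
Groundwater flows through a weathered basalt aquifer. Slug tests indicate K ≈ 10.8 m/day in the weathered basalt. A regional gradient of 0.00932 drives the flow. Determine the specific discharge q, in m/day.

Hydraulic gradient i = 0.00932.
Specific discharge q = K · i = 10.80 × 0.009320 = 0.1007 m/day.

0.101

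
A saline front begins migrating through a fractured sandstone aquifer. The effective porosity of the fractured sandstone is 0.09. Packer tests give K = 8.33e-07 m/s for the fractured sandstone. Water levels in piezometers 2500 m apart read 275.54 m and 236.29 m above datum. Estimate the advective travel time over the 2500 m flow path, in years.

545

Convert K: 8.33e-07 m/s × 86400 = 0.07197 m/day.
Hydraulic gradient i = (275.54 − 236.29) / 2500 = 39.25 / 2500 = 0.01570.
Darcy flux q = K · i = 0.07197 × 0.01570 = 0.001130 m/day.
Seepage velocity v = q / n_e = 0.001130 / 0.09 = 0.01255 m/day.
Travel time t = L / v = 2500 / 0.01255 = 1.991e+05 days = 545.2 years.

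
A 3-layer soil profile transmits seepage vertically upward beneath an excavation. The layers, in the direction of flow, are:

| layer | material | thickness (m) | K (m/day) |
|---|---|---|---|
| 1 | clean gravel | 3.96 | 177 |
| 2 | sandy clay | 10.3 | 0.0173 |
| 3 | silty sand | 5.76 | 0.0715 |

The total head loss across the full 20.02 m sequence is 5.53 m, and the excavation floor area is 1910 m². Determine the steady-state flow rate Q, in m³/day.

15.6

Flow is perpendicular to layering, so the layers act in series and the equivalent K is the thickness-weighted harmonic mean.
Total thickness L = 3.96 + 10.3 + 5.76 = 20.02 m.
Σ(b_i/K_i) = 3.96/177 + 10.3/0.0173 + 5.76/0.0715 = 676.0 d.
K_eq = L / Σ(b_i/K_i) = 20.02 / 676.0 = 0.02962 m/day.
Q = K_eq · A · (Δh/L) = 0.02962 × 1910 × (5.53/20.02) = 15.63 m³/day.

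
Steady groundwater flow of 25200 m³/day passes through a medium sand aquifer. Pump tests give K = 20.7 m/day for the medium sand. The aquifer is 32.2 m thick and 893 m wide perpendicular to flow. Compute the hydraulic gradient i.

Cross-sectional area A = 893 × 32.2 = 28755 m².
From Q = K·A·i, i = Q / (K·A) = 25200 / (20.70 × 28755) = 0.04234.

0.0423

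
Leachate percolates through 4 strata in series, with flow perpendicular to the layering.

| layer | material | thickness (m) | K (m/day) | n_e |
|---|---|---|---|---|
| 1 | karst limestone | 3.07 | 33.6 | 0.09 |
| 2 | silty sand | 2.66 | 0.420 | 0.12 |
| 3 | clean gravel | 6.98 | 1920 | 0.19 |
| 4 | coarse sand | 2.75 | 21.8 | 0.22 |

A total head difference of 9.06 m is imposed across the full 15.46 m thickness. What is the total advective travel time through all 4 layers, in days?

1.83

With flow normal to the layers, continuity requires the same specific discharge q through every layer.
Σ(b_i/K_i) = 3.07/33.6 + 2.66/0.420 + 6.98/1920 + 2.75/21.8 = 6.554 d.
q = Δh / Σ(b_i/K_i) = 9.06 / 6.554 = 1.382 m/day.
In each layer the seepage velocity is v_i = q/n_i, so the layer transit time is t_i = b_i·n_i / q:
  layer 1 (karst limestone): t_1 = 3.07 × 0.09 / 1.382 = 0.1999 d
  layer 2 (silty sand): t_2 = 2.66 × 0.12 / 1.382 = 0.2309 d
  layer 3 (clean gravel): t_3 = 6.98 × 0.19 / 1.382 = 0.9594 d
  layer 4 (coarse sand): t_4 = 2.75 × 0.22 / 1.382 = 0.4377 d
Total t = Σ t_i = 1.828 days.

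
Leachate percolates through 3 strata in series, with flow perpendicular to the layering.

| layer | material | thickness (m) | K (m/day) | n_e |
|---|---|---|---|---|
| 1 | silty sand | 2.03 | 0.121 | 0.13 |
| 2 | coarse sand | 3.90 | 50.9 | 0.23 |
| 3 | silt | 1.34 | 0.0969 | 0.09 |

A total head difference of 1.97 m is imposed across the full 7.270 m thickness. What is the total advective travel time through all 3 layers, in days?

20.0

With flow normal to the layers, continuity requires the same specific discharge q through every layer.
Σ(b_i/K_i) = 2.03/0.121 + 3.90/50.9 + 1.34/0.0969 = 30.68 d.
q = Δh / Σ(b_i/K_i) = 1.97 / 30.68 = 0.06421 m/day.
In each layer the seepage velocity is v_i = q/n_i, so the layer transit time is t_i = b_i·n_i / q:
  layer 1 (silty sand): t_1 = 2.03 × 0.13 / 0.06421 = 4.110 d
  layer 2 (coarse sand): t_2 = 3.90 × 0.23 / 0.06421 = 13.97 d
  layer 3 (silt): t_3 = 1.34 × 0.09 / 0.06421 = 1.878 d
Total t = Σ t_i = 19.96 days.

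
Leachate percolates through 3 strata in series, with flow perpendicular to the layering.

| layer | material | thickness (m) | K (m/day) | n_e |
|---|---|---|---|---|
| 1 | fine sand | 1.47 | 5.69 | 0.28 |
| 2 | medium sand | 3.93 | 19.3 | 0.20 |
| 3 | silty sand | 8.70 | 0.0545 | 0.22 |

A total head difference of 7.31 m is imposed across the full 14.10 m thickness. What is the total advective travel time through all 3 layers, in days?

68.1

With flow normal to the layers, continuity requires the same specific discharge q through every layer.
Σ(b_i/K_i) = 1.47/5.69 + 3.93/19.3 + 8.70/0.0545 = 160.1 d.
q = Δh / Σ(b_i/K_i) = 7.31 / 160.1 = 0.04566 m/day.
In each layer the seepage velocity is v_i = q/n_i, so the layer transit time is t_i = b_i·n_i / q:
  layer 1 (fine sand): t_1 = 1.47 × 0.28 / 0.04566 = 9.014 d
  layer 2 (medium sand): t_2 = 3.93 × 0.20 / 0.04566 = 17.21 d
  layer 3 (silty sand): t_3 = 8.70 × 0.22 / 0.04566 = 41.92 d
Total t = Σ t_i = 68.15 days.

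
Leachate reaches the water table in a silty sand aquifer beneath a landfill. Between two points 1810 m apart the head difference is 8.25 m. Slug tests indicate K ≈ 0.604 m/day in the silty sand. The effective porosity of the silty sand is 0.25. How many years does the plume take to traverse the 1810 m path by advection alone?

Hydraulic gradient i = Δh / L = 8.25 / 1810 = 0.004558.
Darcy flux q = K · i = 0.6040 × 0.004558 = 0.002753 m/day.
Seepage velocity v = q / n_e = 0.002753 / 0.25 = 0.01101 m/day.
Travel time t = L / v = 1810 / 0.01101 = 1.644e+05 days = 450.0 years.

450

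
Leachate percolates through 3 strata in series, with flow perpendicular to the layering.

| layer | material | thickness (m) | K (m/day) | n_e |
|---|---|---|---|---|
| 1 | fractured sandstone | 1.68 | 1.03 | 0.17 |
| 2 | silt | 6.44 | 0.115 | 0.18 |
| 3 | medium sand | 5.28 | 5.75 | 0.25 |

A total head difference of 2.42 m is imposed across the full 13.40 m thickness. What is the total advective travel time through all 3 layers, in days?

With flow normal to the layers, continuity requires the same specific discharge q through every layer.
Σ(b_i/K_i) = 1.68/1.03 + 6.44/0.115 + 5.28/5.75 = 58.55 d.
q = Δh / Σ(b_i/K_i) = 2.42 / 58.55 = 0.04133 m/day.
In each layer the seepage velocity is v_i = q/n_i, so the layer transit time is t_i = b_i·n_i / q:
  layer 1 (fractured sandstone): t_1 = 1.68 × 0.17 / 0.04133 = 6.910 d
  layer 2 (silt): t_2 = 6.44 × 0.18 / 0.04133 = 28.05 d
  layer 3 (medium sand): t_3 = 5.28 × 0.25 / 0.04133 = 31.94 d
Total t = Σ t_i = 66.89 days.

66.9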